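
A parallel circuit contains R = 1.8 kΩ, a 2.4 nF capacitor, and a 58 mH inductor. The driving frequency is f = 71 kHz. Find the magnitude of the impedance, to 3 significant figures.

853 Ω

ω = 2πf = 446100 rad/s
X_L = ωL = 25900 Ω
X_C = 1/(ωC) = 934 Ω
Parallel: admittances add. Y = 1/R + 1/(jωL) + jωC
Y = (0.000556 + j0.00103) S
|Y| = 0.00117 S → |Z| = 1/|Y| = 853 Ω, ∠Z = −∠Y = -61.7°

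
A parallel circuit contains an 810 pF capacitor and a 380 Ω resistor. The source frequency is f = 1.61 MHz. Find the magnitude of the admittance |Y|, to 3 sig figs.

8.61 mS

ω = 2πf = 1.012e+07 rad/s
X_C = 1/(ωC) = 122 Ω
Parallel: admittances add. Y = 1/R + jωC
Y = (0.00263 + j0.00819) S
|Y| = 0.00861 S → |Z| = 1/|Y| = 116 Ω, ∠Z = −∠Y = -72.2°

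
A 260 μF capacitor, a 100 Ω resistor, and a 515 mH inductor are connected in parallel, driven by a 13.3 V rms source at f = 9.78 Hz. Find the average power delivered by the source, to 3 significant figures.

1.77 W

ω = 2πf = 61.45 rad/s
X_L = ωL = 31.6 Ω
X_C = 1/(ωC) = 62.6 Ω
Parallel: admittances add. Y = 1/R + 1/(jωL) + jωC
Y = (0.0100 − j0.0156) S
|Y| = 0.0185 S → |Z| = 1/|Y| = 53.9 Ω, ∠Z = −∠Y = 57.4°
I = V/|Z| = 247 mA
P = VI cos φ = 13.3 × 0.247 × cos(57.4°) = 1.77 W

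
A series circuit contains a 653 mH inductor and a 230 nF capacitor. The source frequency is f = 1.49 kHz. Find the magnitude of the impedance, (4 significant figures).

5649 Ω

ω = 2πf = 9362 rad/s
X_L = ωL = 6113 Ω
X_C = 1/(ωC) = 464.4 Ω
Net reactance X = X_L − X_C = 5649 Ω
Z = j5649 Ω
|Z| = √(0² + 5649²) = 5649 Ω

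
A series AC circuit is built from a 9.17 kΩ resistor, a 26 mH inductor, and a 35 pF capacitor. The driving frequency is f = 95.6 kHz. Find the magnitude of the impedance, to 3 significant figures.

33200 Ω

ω = 2πf = 600700 rad/s
X_L = ωL = 15600 Ω
X_C = 1/(ωC) = 47600 Ω
Net reactance X = X_L − X_C = -31900 Ω
Z = 9170 − j31900 Ω
|Z| = √(9170² + 31900²) = 33200 Ω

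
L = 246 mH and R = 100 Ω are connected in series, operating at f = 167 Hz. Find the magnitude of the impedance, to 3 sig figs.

277 Ω

ω = 2πf = 1049 rad/s
X_L = ωL = 258 Ω
Z = 100 + j258 Ω
|Z| = √(100² + 258²) = 277 Ω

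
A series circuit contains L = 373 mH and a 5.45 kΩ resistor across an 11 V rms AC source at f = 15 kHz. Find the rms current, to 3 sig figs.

309 μA

ω = 2πf = 94250 rad/s
X_L = ωL = 35200 Ω
Z = 5450 + j35200 Ω
|Z| = √(5450² + 35200²) = 35600 Ω
I = V/|Z| = 11/35600 = 309 μA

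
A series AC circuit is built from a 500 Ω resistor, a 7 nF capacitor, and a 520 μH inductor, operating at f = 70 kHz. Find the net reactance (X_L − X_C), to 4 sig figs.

-96.10 Ω

ω = 2πf = 439800 rad/s
X_L = ωL = 228.7 Ω
X_C = 1/(ωC) = 324.8 Ω
X = 228.7 − 324.8 = -96.10 Ω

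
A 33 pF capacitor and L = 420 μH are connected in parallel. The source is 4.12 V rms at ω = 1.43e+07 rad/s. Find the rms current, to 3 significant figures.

1.26 mA

X_L = ωL = 6010 Ω
X_C = 1/(ωC) = 2120 Ω
Parallel: admittances add. Y = 1/(jωL) + jωC
Y = (0 + j0.000305) S
|Y| = 0.000305 S → |Z| = 1/|Y| = 3270 Ω, ∠Z = −∠Y = -90.0°
I = V/|Z| = 4.12/3270 = 1.26 mA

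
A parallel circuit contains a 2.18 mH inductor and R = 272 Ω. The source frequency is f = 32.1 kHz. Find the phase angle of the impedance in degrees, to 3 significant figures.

31.7°

ω = 2πf = 201700 rad/s
X_L = ωL = 440 Ω
Parallel: admittances add. Y = 1/R + 1/(jωL)
Y = (0.00368 − j0.00227) S
|Y| = 0.00432 S → |Z| = 1/|Y| = 231 Ω, ∠Z = −∠Y = 31.7°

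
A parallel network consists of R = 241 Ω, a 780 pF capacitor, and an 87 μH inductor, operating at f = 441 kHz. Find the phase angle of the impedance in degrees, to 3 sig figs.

25.6°

ω = 2πf = 2.771e+06 rad/s
X_L = ωL = 241 Ω
X_C = 1/(ωC) = 463 Ω
Parallel: admittances add. Y = 1/R + 1/(jωL) + jωC
Y = (0.00415 − j0.00199) S
|Y| = 0.00460 S → |Z| = 1/|Y| = 217 Ω, ∠Z = −∠Y = 25.6°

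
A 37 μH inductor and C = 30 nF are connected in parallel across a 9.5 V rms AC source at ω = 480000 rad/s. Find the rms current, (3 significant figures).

398 mA

X_L = ωL = 17.8 Ω
X_C = 1/(ωC) = 69.4 Ω
Parallel: admittances add. Y = 1/(jωL) + jωC
Y = (0 − j0.0419) S
|Y| = 0.0419 S → |Z| = 1/|Y| = 23.9 Ω, ∠Z = −∠Y = 90.0°
I = V/|Z| = 9.5/23.9 = 398 mA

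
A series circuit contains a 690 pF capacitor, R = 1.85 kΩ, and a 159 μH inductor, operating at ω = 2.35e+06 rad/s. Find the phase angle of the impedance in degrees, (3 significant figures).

X_L = ωL = 374 Ω
X_C = 1/(ωC) = 617 Ω
Net reactance X = X_L − X_C = -243 Ω
Z = 1850 − j243 Ω
|Z| = √(1850² + 243²) = 1870 Ω
∠Z = arctan(-243/1850) = -7.48°

-7.48°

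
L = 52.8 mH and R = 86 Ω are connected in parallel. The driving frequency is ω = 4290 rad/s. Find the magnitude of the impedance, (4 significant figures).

80.40 Ω

X_L = ωL = 226.5 Ω
Parallel: admittances add. Y = 1/R + 1/(jωL)
Y = (0.01163 − j0.004415) S
|Y| = 0.01244 S → |Z| = 1/|Y| = 80.40 Ω, ∠Z = −∠Y = 20.79°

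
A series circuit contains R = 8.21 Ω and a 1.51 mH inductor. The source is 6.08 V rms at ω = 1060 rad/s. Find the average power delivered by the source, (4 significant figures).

4.338 W

X_L = ωL = 1.601 Ω
Z = 8.210 + j1.601 Ω
|Z| = √(8.210² + 1.601²) = 8.365 Ω
∠Z = arctan(1.601/8.210) = 11.03°
I = V/|Z| = 726.9 mA
P = VI cos φ = 6.08 × 0.7269 × cos(11.03°) = 4.338 W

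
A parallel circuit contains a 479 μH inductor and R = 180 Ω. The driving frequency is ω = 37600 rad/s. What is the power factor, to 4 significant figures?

0.09956

X_L = ωL = 18.01 Ω
Parallel: admittances add. Y = 1/R + 1/(jωL)
Y = (0.005556 − j0.05552) S
|Y| = 0.05580 S → |Z| = 1/|Y| = 17.92 Ω, ∠Z = −∠Y = 84.29°
cos φ = cos(84.29°) = 0.09956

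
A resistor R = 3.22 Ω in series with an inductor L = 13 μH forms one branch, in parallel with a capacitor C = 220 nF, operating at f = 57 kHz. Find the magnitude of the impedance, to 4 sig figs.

8.299 Ω

ω = 2πf = 358100 rad/s
X_L = ωL = 4.656 Ω
X_C = 1/(ωC) = 12.69 Ω
Branch 1 (R+jX_L): Z₁ = 3.220 + j4.656 Ω, |Z₁| = 5.661 Ω
Branch 2 (−jX_C): Z₂ = −j12.69 Ω
Parallel: Z = Z₁Z₂/(Z₁+Z₂), |Z| = 8.299 Ω, ∠Z = 33.50°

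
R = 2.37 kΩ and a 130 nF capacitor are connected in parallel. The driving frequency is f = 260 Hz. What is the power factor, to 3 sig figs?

0.893

ω = 2πf = 1634 rad/s
X_C = 1/(ωC) = 4710 Ω
Parallel: admittances add. Y = 1/R + jωC
Y = (0.000422 + j0.000212) S
|Y| = 0.000472 S → |Z| = 1/|Y| = 2120 Ω, ∠Z = −∠Y = -26.7°
cos φ = cos(-26.7°) = 0.893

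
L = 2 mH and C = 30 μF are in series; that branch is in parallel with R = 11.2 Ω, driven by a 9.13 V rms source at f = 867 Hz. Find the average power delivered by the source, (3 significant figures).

7.44 W

ω = 2πf = 5448 rad/s
X_L = ωL = 10.9 Ω
X_C = 1/(ωC) = 6.12 Ω
Branch 1: Z₁ = R = 11.2 Ω
Branch 2 (series LC): Z₂ = j(X_L − X_C) = j4.78 Ω
Parallel: Z = Z₁Z₂/(Z₁+Z₂), |Z| = 4.39 Ω, ∠Z = 66.9°
I = V/|Z| = 2.08 A
P = VI cos φ = 9.13 × 2.08 × cos(66.9°) = 7.44 W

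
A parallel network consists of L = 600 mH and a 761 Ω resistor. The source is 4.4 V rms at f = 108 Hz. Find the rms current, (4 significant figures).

ω = 2πf = 678.6 rad/s
X_L = ωL = 407.2 Ω
Parallel: admittances add. Y = 1/R + 1/(jωL)
Y = (0.001314 − j0.002456) S
|Y| = 0.002786 S → |Z| = 1/|Y| = 359.0 Ω, ∠Z = −∠Y = 61.85°
I = V/|Z| = 4.4/359.0 = 12.26 mA

12.26 mA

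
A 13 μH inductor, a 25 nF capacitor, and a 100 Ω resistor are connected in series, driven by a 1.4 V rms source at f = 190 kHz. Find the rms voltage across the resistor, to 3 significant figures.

1.38 V

ω = 2πf = 1.194e+06 rad/s
X_L = ωL = 15.5 Ω
X_C = 1/(ωC) = 33.5 Ω
Net reactance X = X_L − X_C = -18.0 Ω
Z = 100 − j18.0 Ω
|Z| = √(100² + 18.0²) = 102 Ω
I = V/|Z| = 13.8 mA
V_R = I·|Z_R| = 0.0138 × 100 = 1.38 V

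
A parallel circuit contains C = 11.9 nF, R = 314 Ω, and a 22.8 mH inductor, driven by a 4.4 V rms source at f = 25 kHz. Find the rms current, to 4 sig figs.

15.66 mA

ω = 2πf = 157100 rad/s
X_L = ωL = 3581 Ω
X_C = 1/(ωC) = 535.0 Ω
Parallel: admittances add. Y = 1/R + 1/(jωL) + jωC
Y = (0.003185 + j0.001590) S
|Y| = 0.003560 S → |Z| = 1/|Y| = 280.9 Ω, ∠Z = −∠Y = -26.53°
I = V/|Z| = 4.4/280.9 = 15.66 mA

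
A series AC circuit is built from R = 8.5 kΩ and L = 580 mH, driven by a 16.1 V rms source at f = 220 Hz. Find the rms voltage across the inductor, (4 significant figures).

1.512 V

ω = 2πf = 1382 rad/s
X_L = ωL = 801.7 Ω
Z = 8500 + j801.7 Ω
|Z| = √(8500² + 801.7²) = 8538 Ω
I = V/|Z| = 1.886 mA
V_L = I·|Z_L| = 0.001886 × 801.7 = 1.512 V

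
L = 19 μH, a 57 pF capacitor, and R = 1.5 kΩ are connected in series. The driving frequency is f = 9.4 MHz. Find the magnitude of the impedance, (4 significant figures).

1712 Ω

ω = 2πf = 5.906e+07 rad/s
X_L = ωL = 1122 Ω
X_C = 1/(ωC) = 297.0 Ω
Net reactance X = X_L − X_C = 825.1 Ω
Z = 1500 + j825.1 Ω
|Z| = √(1500² + 825.1²) = 1712 Ω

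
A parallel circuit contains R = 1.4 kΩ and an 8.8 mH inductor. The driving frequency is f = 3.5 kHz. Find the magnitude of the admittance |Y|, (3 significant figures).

ω = 2πf = 21990 rad/s
X_L = ωL = 194 Ω
Parallel: admittances add. Y = 1/R + 1/(jωL)
Y = (0.000714 − j0.00517) S
|Y| = 0.00522 S → |Z| = 1/|Y| = 192 Ω, ∠Z = −∠Y = 82.1°

5.22 mS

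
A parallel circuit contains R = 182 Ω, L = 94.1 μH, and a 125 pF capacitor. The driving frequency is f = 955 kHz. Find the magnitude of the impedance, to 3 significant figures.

ω = 2πf = 6e+06 rad/s
X_L = ωL = 565 Ω
X_C = 1/(ωC) = 1330 Ω
Parallel: admittances add. Y = 1/R + 1/(jωL) + jωC
Y = (0.00549 − j0.00102) S
|Y| = 0.00559 S → |Z| = 1/|Y| = 179 Ω, ∠Z = −∠Y = 10.5°

179 Ω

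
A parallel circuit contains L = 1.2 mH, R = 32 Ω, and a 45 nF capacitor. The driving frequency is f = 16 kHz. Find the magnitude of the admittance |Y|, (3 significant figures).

31.5 mS

ω = 2πf = 100500 rad/s
X_L = ωL = 121 Ω
X_C = 1/(ωC) = 221 Ω
Parallel: admittances add. Y = 1/R + 1/(jωL) + jωC
Y = (0.0312 − j0.00377) S
|Y| = 0.0315 S → |Z| = 1/|Y| = 31.8 Ω, ∠Z = −∠Y = 6.87°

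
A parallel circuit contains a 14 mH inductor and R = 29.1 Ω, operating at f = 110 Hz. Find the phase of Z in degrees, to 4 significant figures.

71.61°

ω = 2πf = 691.2 rad/s
X_L = ωL = 9.676 Ω
Parallel: admittances add. Y = 1/R + 1/(jωL)
Y = (0.03436 − j0.1033) S
|Y| = 0.1089 S → |Z| = 1/|Y| = 9.182 Ω, ∠Z = −∠Y = 71.61°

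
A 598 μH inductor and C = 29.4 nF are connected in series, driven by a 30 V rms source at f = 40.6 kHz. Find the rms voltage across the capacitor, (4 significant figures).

208.2 V

ω = 2πf = 255100 rad/s
X_L = ωL = 152.5 Ω
X_C = 1/(ωC) = 133.3 Ω
Net reactance X = X_L − X_C = 19.21 Ω
Z = j19.21 Ω
|Z| = √(0² + 19.21²) = 19.21 Ω
I = V/|Z| = 1.561 A
V_C = I·|Z_C| = 1.561 × 133.3 = 208.2 V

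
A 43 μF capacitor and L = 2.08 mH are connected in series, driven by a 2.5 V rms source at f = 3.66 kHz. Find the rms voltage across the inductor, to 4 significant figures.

2.554 V

ω = 2πf = 23000 rad/s
X_L = ωL = 47.83 Ω
X_C = 1/(ωC) = 1.011 Ω
Net reactance X = X_L − X_C = 46.82 Ω
Z = j46.82 Ω
|Z| = √(0² + 46.82²) = 46.82 Ω
I = V/|Z| = 53.39 mA
V_L = I·|Z_L| = 0.05339 × 47.83 = 2.554 V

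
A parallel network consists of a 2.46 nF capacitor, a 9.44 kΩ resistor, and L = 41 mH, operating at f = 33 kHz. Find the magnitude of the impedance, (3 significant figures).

ω = 2πf = 207300 rad/s
X_L = ωL = 8500 Ω
X_C = 1/(ωC) = 1960 Ω
Parallel: admittances add. Y = 1/R + 1/(jωL) + jωC
Y = (0.000106 + j0.000392) S
|Y| = 0.000406 S → |Z| = 1/|Y| = 2460 Ω, ∠Z = −∠Y = -74.9°

2460 Ω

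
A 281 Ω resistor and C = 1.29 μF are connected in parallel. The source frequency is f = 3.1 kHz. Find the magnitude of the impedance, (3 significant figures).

ω = 2πf = 19480 rad/s
X_C = 1/(ωC) = 39.8 Ω
Parallel: admittances add. Y = 1/R + jωC
Y = (0.00356 + j0.0251) S
|Y| = 0.0254 S → |Z| = 1/|Y| = 39.4 Ω, ∠Z = −∠Y = -81.9°

39.4 Ω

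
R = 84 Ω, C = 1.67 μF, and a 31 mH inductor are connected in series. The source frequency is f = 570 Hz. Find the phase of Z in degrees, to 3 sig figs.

-33.8°

ω = 2πf = 3581 rad/s
X_L = ωL = 111 Ω
X_C = 1/(ωC) = 167 Ω
Net reactance X = X_L − X_C = -56.2 Ω
Z = 84.0 − j56.2 Ω
|Z| = √(84.0² + 56.2²) = 101 Ω
∠Z = arctan(-56.2/84.0) = -33.8°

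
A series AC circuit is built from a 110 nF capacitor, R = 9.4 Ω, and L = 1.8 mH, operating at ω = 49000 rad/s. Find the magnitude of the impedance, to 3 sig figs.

X_L = ωL = 88.2 Ω
X_C = 1/(ωC) = 186 Ω
Net reactance X = X_L − X_C = -97.3 Ω
Z = 9.40 − j97.3 Ω
|Z| = √(9.40² + 97.3²) = 97.8 Ω

97.8 Ω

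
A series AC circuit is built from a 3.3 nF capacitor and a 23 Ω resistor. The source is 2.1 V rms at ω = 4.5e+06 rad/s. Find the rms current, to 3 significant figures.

X_C = 1/(ωC) = 67.3 Ω
Z = 23.0 − j67.3 Ω
|Z| = √(23.0² + 67.3²) = 71.2 Ω
I = V/|Z| = 2.1/71.2 = 29.5 mA

29.5 mA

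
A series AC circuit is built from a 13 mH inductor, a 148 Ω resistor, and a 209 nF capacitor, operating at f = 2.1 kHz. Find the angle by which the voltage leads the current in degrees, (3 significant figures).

ω = 2πf = 13190 rad/s
X_L = ωL = 172 Ω
X_C = 1/(ωC) = 363 Ω
Net reactance X = X_L − X_C = -191 Ω
Z = 148 − j191 Ω
|Z| = √(148² + 191²) = 242 Ω
∠Z = arctan(-191/148) = -52.2°

-52.2°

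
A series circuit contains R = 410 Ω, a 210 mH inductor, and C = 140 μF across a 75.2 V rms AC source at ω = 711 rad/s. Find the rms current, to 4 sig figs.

X_L = ωL = 149.3 Ω
X_C = 1/(ωC) = 10.05 Ω
Net reactance X = X_L − X_C = 139.3 Ω
Z = 410.0 + j139.3 Ω
|Z| = √(410.0² + 139.3²) = 433.0 Ω
I = V/|Z| = 75.2/433.0 = 173.7 mA

173.7 mA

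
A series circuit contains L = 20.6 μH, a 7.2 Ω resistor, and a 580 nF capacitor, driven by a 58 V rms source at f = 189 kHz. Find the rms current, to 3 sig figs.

ω = 2πf = 1.188e+06 rad/s
X_L = ωL = 24.5 Ω
X_C = 1/(ωC) = 1.45 Ω
Net reactance X = X_L − X_C = 23.0 Ω
Z = 7.20 + j23.0 Ω
|Z| = √(7.20² + 23.0²) = 24.1 Ω
I = V/|Z| = 58/24.1 = 2.41 A

2.41 A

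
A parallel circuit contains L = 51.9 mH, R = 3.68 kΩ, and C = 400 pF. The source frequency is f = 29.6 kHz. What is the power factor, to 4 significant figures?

ω = 2πf = 186000 rad/s
X_L = ωL = 9652 Ω
X_C = 1/(ωC) = 13440 Ω
Parallel: admittances add. Y = 1/R + 1/(jωL) + jωC
Y = (0.0002717 − j2.921e-05) S
|Y| = 0.0002733 S → |Z| = 1/|Y| = 3659 Ω, ∠Z = −∠Y = 6.135°
cos φ = cos(6.135°) = 0.9943

0.9943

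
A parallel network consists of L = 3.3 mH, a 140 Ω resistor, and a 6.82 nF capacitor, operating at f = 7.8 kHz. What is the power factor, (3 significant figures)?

ω = 2πf = 49010 rad/s
X_L = ωL = 162 Ω
X_C = 1/(ωC) = 2990 Ω
Parallel: admittances add. Y = 1/R + 1/(jωL) + jωC
Y = (0.00714 − j0.00585) S
|Y| = 0.00923 S → |Z| = 1/|Y| = 108 Ω, ∠Z = −∠Y = 39.3°
cos φ = cos(39.3°) = 0.774

0.774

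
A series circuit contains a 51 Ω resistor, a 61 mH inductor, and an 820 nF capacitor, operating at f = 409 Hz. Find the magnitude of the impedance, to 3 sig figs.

ω = 2πf = 2570 rad/s
X_L = ωL = 157 Ω
X_C = 1/(ωC) = 475 Ω
Net reactance X = X_L − X_C = -318 Ω
Z = 51.0 − j318 Ω
|Z| = √(51.0² + 318²) = 322 Ω

322 Ω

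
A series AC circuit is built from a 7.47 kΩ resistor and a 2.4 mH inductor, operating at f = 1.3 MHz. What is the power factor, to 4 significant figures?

0.3561

ω = 2πf = 8.168e+06 rad/s
X_L = ωL = 19600 Ω
Z = 7470 + j19600 Ω
|Z| = √(7470² + 19600²) = 20980 Ω
∠Z = arctan(19600/7470) = 69.14°
cos φ = cos(69.14°) = 0.3561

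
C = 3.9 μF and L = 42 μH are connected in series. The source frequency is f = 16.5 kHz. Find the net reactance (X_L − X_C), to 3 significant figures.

ω = 2πf = 103700 rad/s
X_L = ωL = 4.35 Ω
X_C = 1/(ωC) = 2.47 Ω
X = 4.35 − 2.47 = 1.88 Ω

1.88 Ω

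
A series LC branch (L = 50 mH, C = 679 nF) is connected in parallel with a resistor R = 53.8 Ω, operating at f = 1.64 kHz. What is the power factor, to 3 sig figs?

ω = 2πf = 10300 rad/s
X_L = ωL = 515 Ω
X_C = 1/(ωC) = 143 Ω
Branch 1: Z₁ = R = 53.8 Ω
Branch 2 (series LC): Z₂ = j(X_L − X_C) = j372 Ω
Parallel: Z = Z₁Z₂/(Z₁+Z₂), |Z| = 53.2 Ω, ∠Z = 8.22°
cos φ = cos(8.22°) = 0.990

0.990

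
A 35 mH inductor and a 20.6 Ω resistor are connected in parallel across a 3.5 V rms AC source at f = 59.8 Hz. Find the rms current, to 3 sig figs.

ω = 2πf = 375.7 rad/s
X_L = ωL = 13.2 Ω
Parallel: admittances add. Y = 1/R + 1/(jωL)
Y = (0.0485 − j0.0760) S
|Y| = 0.0902 S → |Z| = 1/|Y| = 11.1 Ω, ∠Z = −∠Y = 57.4°
I = V/|Z| = 3.5/11.1 = 316 mA

316 mA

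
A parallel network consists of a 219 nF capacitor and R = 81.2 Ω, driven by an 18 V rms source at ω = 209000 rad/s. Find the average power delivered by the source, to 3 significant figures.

3.99 W

X_C = 1/(ωC) = 21.8 Ω
Parallel: admittances add. Y = 1/R + jωC
Y = (0.0123 + j0.0458) S
|Y| = 0.0474 S → |Z| = 1/|Y| = 21.1 Ω, ∠Z = −∠Y = -74.9°
I = V/|Z| = 853 mA
P = VI cos φ = 18 × 0.853 × cos(-74.9°) = 3.99 W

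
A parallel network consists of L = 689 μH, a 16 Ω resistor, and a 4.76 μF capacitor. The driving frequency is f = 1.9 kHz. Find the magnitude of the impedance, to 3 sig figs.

ω = 2πf = 11940 rad/s
X_L = ωL = 8.23 Ω
X_C = 1/(ωC) = 17.6 Ω
Parallel: admittances add. Y = 1/R + 1/(jωL) + jωC
Y = (0.0625 − j0.0648) S
|Y| = 0.0900 S → |Z| = 1/|Y| = 11.1 Ω, ∠Z = −∠Y = 46.0°

11.1 Ω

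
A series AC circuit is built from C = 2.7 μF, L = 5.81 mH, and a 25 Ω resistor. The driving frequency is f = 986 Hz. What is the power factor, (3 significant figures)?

0.724

ω = 2πf = 6195 rad/s
X_L = ωL = 36.0 Ω
X_C = 1/(ωC) = 59.8 Ω
Net reactance X = X_L − X_C = -23.8 Ω
Z = 25.0 − j23.8 Ω
|Z| = √(25.0² + 23.8²) = 34.5 Ω
∠Z = arctan(-23.8/25.0) = -43.6°
cos φ = cos(-43.6°) = 0.724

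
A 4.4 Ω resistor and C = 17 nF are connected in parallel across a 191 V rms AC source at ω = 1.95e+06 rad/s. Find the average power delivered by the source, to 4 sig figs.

X_C = 1/(ωC) = 30.17 Ω
Parallel: admittances add. Y = 1/R + jωC
Y = (0.2273 + j0.03315) S
|Y| = 0.2297 S → |Z| = 1/|Y| = 4.354 Ω, ∠Z = −∠Y = -8.299°
I = V/|Z| = 43.87 A
P = VI cos φ = 191 × 43.87 × cos(-8.299°) = 8.291 kW

8.291 kW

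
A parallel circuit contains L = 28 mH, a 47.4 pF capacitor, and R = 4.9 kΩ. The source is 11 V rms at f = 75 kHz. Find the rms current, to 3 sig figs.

ω = 2πf = 471200 rad/s
X_L = ωL = 13200 Ω
X_C = 1/(ωC) = 44800 Ω
Parallel: admittances add. Y = 1/R + 1/(jωL) + jωC
Y = (0.000204 − j5.35e-05) S
|Y| = 0.000211 S → |Z| = 1/|Y| = 4740 Ω, ∠Z = −∠Y = 14.7°
I = V/|Z| = 11/4740 = 2.32 mA

2.32 mA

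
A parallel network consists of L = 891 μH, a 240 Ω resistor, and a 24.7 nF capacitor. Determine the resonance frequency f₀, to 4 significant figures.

ω₀ = 1/√(LC) = 1/√(0.000891 × 2.47e-08) = 213200 rad/s
f₀ = ω₀/(2π) = 33.93 kHz

33.93 kHz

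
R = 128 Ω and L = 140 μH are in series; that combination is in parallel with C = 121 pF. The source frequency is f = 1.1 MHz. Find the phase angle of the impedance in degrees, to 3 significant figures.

53.2°

ω = 2πf = 6.912e+06 rad/s
X_L = ωL = 968 Ω
X_C = 1/(ωC) = 1200 Ω
Branch 1 (R+jX_L): Z₁ = 128 + j968 Ω, |Z₁| = 976 Ω
Branch 2 (−jX_C): Z₂ = −j1200 Ω
Parallel: Z = Z₁Z₂/(Z₁+Z₂), |Z| = 4460 Ω, ∠Z = 53.2°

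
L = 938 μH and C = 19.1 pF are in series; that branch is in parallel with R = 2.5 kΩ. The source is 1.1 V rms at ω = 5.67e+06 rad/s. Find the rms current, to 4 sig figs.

X_L = ωL = 5318 Ω
X_C = 1/(ωC) = 9234 Ω
Branch 1: Z₁ = R = 2500 Ω
Branch 2 (series LC): Z₂ = j(X_L − X_C) = −j3915 Ω
Parallel: Z = Z₁Z₂/(Z₁+Z₂), |Z| = 2107 Ω, ∠Z = -32.56°
I = V/|Z| = 1.1/2107 = 522.0 μA

522.0 μA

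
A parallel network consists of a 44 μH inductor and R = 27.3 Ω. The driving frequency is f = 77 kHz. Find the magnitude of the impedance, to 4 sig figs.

16.79 Ω

ω = 2πf = 483800 rad/s
X_L = ωL = 21.29 Ω
Parallel: admittances add. Y = 1/R + 1/(jωL)
Y = (0.03663 − j0.04698) S
|Y| = 0.05957 S → |Z| = 1/|Y| = 16.79 Ω, ∠Z = −∠Y = 52.05°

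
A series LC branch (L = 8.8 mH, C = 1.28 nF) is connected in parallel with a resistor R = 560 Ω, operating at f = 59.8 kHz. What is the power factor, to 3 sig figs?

0.910

ω = 2πf = 375700 rad/s
X_L = ωL = 3310 Ω
X_C = 1/(ωC) = 2080 Ω
Branch 1: Z₁ = R = 560 Ω
Branch 2 (series LC): Z₂ = j(X_L − X_C) = j1230 Ω
Parallel: Z = Z₁Z₂/(Z₁+Z₂), |Z| = 509 Ω, ∠Z = 24.5°
cos φ = cos(24.5°) = 0.910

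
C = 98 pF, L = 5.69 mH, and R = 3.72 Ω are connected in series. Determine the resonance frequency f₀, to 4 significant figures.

213.1 kHz

ω₀ = 1/√(LC) = 1/√(0.00569 × 9.8e-11) = 1.339e+06 rad/s
f₀ = ω₀/(2π) = 213.1 kHz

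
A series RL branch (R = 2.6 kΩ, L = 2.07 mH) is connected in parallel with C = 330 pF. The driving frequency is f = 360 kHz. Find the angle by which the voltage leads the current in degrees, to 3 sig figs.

-81.2°

ω = 2πf = 2.262e+06 rad/s
X_L = ωL = 4680 Ω
X_C = 1/(ωC) = 1340 Ω
Branch 1 (R+jX_L): Z₁ = 2600 + j4680 Ω, |Z₁| = 5360 Ω
Branch 2 (−jX_C): Z₂ = −j1340 Ω
Parallel: Z = Z₁Z₂/(Z₁+Z₂), |Z| = 1690 Ω, ∠Z = -81.2°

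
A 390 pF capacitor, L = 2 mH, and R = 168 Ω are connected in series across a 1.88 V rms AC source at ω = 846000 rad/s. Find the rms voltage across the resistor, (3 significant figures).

X_L = ωL = 1690 Ω
X_C = 1/(ωC) = 3030 Ω
Net reactance X = X_L − X_C = -1340 Ω
Z = 168 − j1340 Ω
|Z| = √(168² + 1340²) = 1350 Ω
I = V/|Z| = 1.39 mA
V_R = I·|Z_R| = 0.00139 × 168 = 0.234 V

0.234 V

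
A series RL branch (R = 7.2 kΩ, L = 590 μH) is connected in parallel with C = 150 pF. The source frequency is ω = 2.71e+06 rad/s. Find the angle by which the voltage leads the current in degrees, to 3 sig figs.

-70.7°

X_L = ωL = 1600 Ω
X_C = 1/(ωC) = 2460 Ω
Branch 1 (R+jX_L): Z₁ = 7200 + j1600 Ω, |Z₁| = 7380 Ω
Branch 2 (−jX_C): Z₂ = −j2460 Ω
Parallel: Z = Z₁Z₂/(Z₁+Z₂), |Z| = 2500 Ω, ∠Z = -70.7°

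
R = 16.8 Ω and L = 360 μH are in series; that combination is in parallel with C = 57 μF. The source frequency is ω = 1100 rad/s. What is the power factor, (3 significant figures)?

0.696

X_L = ωL = 0.396 Ω
X_C = 1/(ωC) = 15.9 Ω
Branch 1 (R+jX_L): Z₁ = 16.8 + j0.396 Ω, |Z₁| = 16.8 Ω
Branch 2 (−jX_C): Z₂ = −j15.9 Ω
Parallel: Z = Z₁Z₂/(Z₁+Z₂), |Z| = 11.7 Ω, ∠Z = -45.9°
cos φ = cos(-45.9°) = 0.696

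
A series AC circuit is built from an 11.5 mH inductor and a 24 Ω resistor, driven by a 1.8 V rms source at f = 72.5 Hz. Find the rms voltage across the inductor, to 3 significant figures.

ω = 2πf = 455.5 rad/s
X_L = ωL = 5.24 Ω
Z = 24.0 + j5.24 Ω
|Z| = √(24.0² + 5.24²) = 24.6 Ω
I = V/|Z| = 73.3 mA
V_L = I·|Z_L| = 0.0733 × 5.24 = 0.384 V

0.384 V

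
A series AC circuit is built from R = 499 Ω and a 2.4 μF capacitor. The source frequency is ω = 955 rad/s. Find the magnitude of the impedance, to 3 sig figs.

X_C = 1/(ωC) = 436 Ω
Z = 499 − j436 Ω
|Z| = √(499² + 436²) = 663 Ω

663 Ω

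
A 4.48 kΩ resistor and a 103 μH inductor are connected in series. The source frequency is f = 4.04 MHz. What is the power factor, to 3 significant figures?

0.864

ω = 2πf = 2.538e+07 rad/s
X_L = ωL = 2610 Ω
Z = 4480 + j2610 Ω
|Z| = √(4480² + 2610²) = 5190 Ω
∠Z = arctan(2610/4480) = 30.3°
cos φ = cos(30.3°) = 0.864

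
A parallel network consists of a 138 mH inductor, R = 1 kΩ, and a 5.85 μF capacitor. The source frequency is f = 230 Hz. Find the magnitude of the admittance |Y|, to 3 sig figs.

3.58 mS

ω = 2πf = 1445 rad/s
X_L = ωL = 199 Ω
X_C = 1/(ωC) = 118 Ω
Parallel: admittances add. Y = 1/R + 1/(jωL) + jωC
Y = (0.00100 + j0.00344) S
|Y| = 0.00358 S → |Z| = 1/|Y| = 279 Ω, ∠Z = −∠Y = -73.8°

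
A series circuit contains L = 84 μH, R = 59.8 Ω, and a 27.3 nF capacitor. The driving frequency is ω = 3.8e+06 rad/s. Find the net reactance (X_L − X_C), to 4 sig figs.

X_L = ωL = 319.2 Ω
X_C = 1/(ωC) = 9.639 Ω
X = 319.2 − 9.639 = 309.6 Ω

309.6 Ω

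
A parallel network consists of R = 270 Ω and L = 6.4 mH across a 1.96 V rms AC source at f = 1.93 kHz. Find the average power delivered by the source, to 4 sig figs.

ω = 2πf = 12130 rad/s
X_L = ωL = 77.61 Ω
Parallel: admittances add. Y = 1/R + 1/(jωL)
Y = (0.003704 − j0.01288) S
|Y| = 0.01341 S → |Z| = 1/|Y| = 74.59 Ω, ∠Z = −∠Y = 73.96°
I = V/|Z| = 26.28 mA
P = VI cos φ = 1.96 × 0.02628 × cos(73.96°) = 14.23 mW

14.23 mW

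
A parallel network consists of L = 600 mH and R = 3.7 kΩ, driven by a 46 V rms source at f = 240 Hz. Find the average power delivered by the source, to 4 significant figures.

571.9 mW

ω = 2πf = 1508 rad/s
X_L = ωL = 904.8 Ω
Parallel: admittances add. Y = 1/R + 1/(jωL)
Y = (0.0002703 − j0.001105) S
|Y| = 0.001138 S → |Z| = 1/|Y| = 878.9 Ω, ∠Z = −∠Y = 76.26°
I = V/|Z| = 52.34 mA
P = VI cos φ = 46 × 0.05234 × cos(76.26°) = 571.9 mW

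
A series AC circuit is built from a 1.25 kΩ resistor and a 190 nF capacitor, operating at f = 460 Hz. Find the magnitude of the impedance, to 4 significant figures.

2209 Ω

ω = 2πf = 2890 rad/s
X_C = 1/(ωC) = 1821 Ω
Z = 1250 − j1821 Ω
|Z| = √(1250² + 1821²) = 2209 Ω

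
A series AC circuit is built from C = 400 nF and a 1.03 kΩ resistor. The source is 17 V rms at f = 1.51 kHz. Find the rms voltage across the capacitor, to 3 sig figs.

4.21 V

ω = 2πf = 9488 rad/s
X_C = 1/(ωC) = 264 Ω
Z = 1030 − j264 Ω
|Z| = √(1030² + 264²) = 1060 Ω
I = V/|Z| = 16.0 mA
V_C = I·|Z_C| = 0.0160 × 264 = 4.21 V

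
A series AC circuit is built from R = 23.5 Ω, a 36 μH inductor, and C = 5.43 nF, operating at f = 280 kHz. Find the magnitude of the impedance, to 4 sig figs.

ω = 2πf = 1.759e+06 rad/s
X_L = ωL = 63.33 Ω
X_C = 1/(ωC) = 104.7 Ω
Net reactance X = X_L − X_C = -41.35 Ω
Z = 23.50 − j41.35 Ω
|Z| = √(23.50² + 41.35²) = 47.56 Ω

47.56 Ω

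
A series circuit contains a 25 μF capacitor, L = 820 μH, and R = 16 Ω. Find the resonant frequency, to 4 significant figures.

1.112 kHz

ω₀ = 1/√(LC) = 1/√(0.00082 × 2.5e-05) = 6984 rad/s
f₀ = ω₀/(2π) = 1.112 kHz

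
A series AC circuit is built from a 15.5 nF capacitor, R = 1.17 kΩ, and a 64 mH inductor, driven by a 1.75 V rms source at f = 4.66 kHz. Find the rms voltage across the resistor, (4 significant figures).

ω = 2πf = 29280 rad/s
X_L = ωL = 1874 Ω
X_C = 1/(ωC) = 2203 Ω
Net reactance X = X_L − X_C = -329.5 Ω
Z = 1170 − j329.5 Ω
|Z| = √(1170² + 329.5²) = 1216 Ω
I = V/|Z| = 1.440 mA
V_R = I·|Z_R| = 0.001440 × 1170 = 1.684 V

1.684 V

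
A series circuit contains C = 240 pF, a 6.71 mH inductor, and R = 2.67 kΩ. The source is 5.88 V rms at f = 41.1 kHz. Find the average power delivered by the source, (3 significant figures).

430 μW

ω = 2πf = 258200 rad/s
X_L = ωL = 1730 Ω
X_C = 1/(ωC) = 16100 Ω
Net reactance X = X_L − X_C = -14400 Ω
Z = 2670 − j14400 Ω
|Z| = √(2670² + 14400²) = 14600 Ω
∠Z = arctan(-14400/2670) = -79.5°
I = V/|Z| = 401 μA
P = VI cos φ = 5.88 × 0.000401 × cos(-79.5°) = 430 μW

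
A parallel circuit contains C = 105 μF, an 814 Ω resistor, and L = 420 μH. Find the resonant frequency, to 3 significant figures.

ω₀ = 1/√(LC) = 1/√(0.00042 × 0.000105) = 4762 rad/s
f₀ = ω₀/(2π) = 758 Hz

758 Hz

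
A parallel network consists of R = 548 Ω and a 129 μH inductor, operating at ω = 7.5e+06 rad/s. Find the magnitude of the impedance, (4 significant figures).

X_L = ωL = 967.5 Ω
Parallel: admittances add. Y = 1/R + 1/(jωL)
Y = (0.001825 − j0.001034) S
|Y| = 0.002097 S → |Z| = 1/|Y| = 476.8 Ω, ∠Z = −∠Y = 29.53°

476.8 Ω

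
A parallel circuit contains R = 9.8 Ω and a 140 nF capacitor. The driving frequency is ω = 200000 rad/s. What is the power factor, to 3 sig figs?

0.964

X_C = 1/(ωC) = 35.7 Ω
Parallel: admittances add. Y = 1/R + jωC
Y = (0.102 + j0.0280) S
|Y| = 0.106 S → |Z| = 1/|Y| = 9.45 Ω, ∠Z = −∠Y = -15.3°
cos φ = cos(-15.3°) = 0.964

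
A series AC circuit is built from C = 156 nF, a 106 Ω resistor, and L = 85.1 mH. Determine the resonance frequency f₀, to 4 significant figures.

1.381 kHz

ω₀ = 1/√(LC) = 1/√(0.0851 × 1.56e-07) = 8679 rad/s
f₀ = ω₀/(2π) = 1.381 kHz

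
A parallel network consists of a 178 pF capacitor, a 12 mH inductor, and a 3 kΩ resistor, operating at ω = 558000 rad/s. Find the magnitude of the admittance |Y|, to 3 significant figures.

X_L = ωL = 6700 Ω
X_C = 1/(ωC) = 10100 Ω
Parallel: admittances add. Y = 1/R + 1/(jωL) + jωC
Y = (0.000333 − j5e-05) S
|Y| = 0.000337 S → |Z| = 1/|Y| = 2970 Ω, ∠Z = −∠Y = 8.53°

337 μS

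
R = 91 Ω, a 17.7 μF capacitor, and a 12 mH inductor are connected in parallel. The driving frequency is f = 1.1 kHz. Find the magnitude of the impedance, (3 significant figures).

ω = 2πf = 6912 rad/s
X_L = ωL = 82.9 Ω
X_C = 1/(ωC) = 8.17 Ω
Parallel: admittances add. Y = 1/R + 1/(jωL) + jωC
Y = (0.0110 + j0.110) S
|Y| = 0.111 S → |Z| = 1/|Y| = 9.02 Ω, ∠Z = −∠Y = -84.3°

9.02 Ω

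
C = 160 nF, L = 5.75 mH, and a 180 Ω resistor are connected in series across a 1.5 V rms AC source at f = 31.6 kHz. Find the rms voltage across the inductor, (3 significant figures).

ω = 2πf = 198500 rad/s
X_L = ωL = 1140 Ω
X_C = 1/(ωC) = 31.5 Ω
Net reactance X = X_L − X_C = 1110 Ω
Z = 180 + j1110 Ω
|Z| = √(180² + 1110²) = 1120 Ω
I = V/|Z| = 1.33 mA
V_L = I·|Z_L| = 0.00133 × 1140 = 1.52 V

1.52 V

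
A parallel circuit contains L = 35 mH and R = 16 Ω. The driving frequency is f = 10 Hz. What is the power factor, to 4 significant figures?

0.1362

ω = 2πf = 62.83 rad/s
X_L = ωL = 2.199 Ω
Parallel: admittances add. Y = 1/R + 1/(jωL)
Y = (0.06250 − j0.4547) S
|Y| = 0.4590 S → |Z| = 1/|Y| = 2.179 Ω, ∠Z = −∠Y = 82.17°
cos φ = cos(82.17°) = 0.1362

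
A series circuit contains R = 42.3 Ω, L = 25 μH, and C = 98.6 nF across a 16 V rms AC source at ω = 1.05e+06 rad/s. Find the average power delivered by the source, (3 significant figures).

5.25 W

X_L = ωL = 26.2 Ω
X_C = 1/(ωC) = 9.66 Ω
Net reactance X = X_L − X_C = 16.6 Ω
Z = 42.3 + j16.6 Ω
|Z| = √(42.3² + 16.6²) = 45.4 Ω
∠Z = arctan(16.6/42.3) = 21.4°
I = V/|Z| = 352 mA
P = VI cos φ = 16 × 0.352 × cos(21.4°) = 5.25 W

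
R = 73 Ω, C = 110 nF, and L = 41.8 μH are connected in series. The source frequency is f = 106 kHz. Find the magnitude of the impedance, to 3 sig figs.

ω = 2πf = 666000 rad/s
X_L = ωL = 27.8 Ω
X_C = 1/(ωC) = 13.6 Ω
Net reactance X = X_L − X_C = 14.2 Ω
Z = 73.0 + j14.2 Ω
|Z| = √(73.0² + 14.2²) = 74.4 Ω

74.4 Ω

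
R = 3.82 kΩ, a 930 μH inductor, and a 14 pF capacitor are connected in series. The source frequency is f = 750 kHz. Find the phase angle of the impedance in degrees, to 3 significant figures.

ω = 2πf = 4.712e+06 rad/s
X_L = ωL = 4380 Ω
X_C = 1/(ωC) = 15200 Ω
Net reactance X = X_L − X_C = -10800 Ω
Z = 3820 − j10800 Ω
|Z| = √(3820² + 10800²) = 11400 Ω
∠Z = arctan(-10800/3820) = -70.5°

-70.5°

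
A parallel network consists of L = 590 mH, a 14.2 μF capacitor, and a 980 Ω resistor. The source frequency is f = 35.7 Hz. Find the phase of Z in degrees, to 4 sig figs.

76.86°

ω = 2πf = 224.3 rad/s
X_L = ωL = 132.3 Ω
X_C = 1/(ωC) = 314.0 Ω
Parallel: admittances add. Y = 1/R + 1/(jωL) + jωC
Y = (0.001020 − j0.004371) S
|Y| = 0.004488 S → |Z| = 1/|Y| = 222.8 Ω, ∠Z = −∠Y = 76.86°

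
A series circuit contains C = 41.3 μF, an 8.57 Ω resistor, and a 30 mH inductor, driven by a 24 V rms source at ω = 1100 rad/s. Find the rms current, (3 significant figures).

1.72 A

X_L = ωL = 33.0 Ω
X_C = 1/(ωC) = 22.0 Ω
Net reactance X = X_L − X_C = 11.0 Ω
Z = 8.57 + j11.0 Ω
|Z| = √(8.57² + 11.0²) = 13.9 Ω
I = V/|Z| = 24/13.9 = 1.72 A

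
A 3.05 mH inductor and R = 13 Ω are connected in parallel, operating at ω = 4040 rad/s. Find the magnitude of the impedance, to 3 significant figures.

8.94 Ω

X_L = ωL = 12.3 Ω
Parallel: admittances add. Y = 1/R + 1/(jωL)
Y = (0.0769 − j0.0812) S
|Y| = 0.112 S → |Z| = 1/|Y| = 8.94 Ω, ∠Z = −∠Y = 46.5°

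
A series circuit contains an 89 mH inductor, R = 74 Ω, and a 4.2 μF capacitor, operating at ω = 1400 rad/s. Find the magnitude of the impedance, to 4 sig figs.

X_L = ωL = 124.6 Ω
X_C = 1/(ωC) = 170.1 Ω
Net reactance X = X_L − X_C = -45.47 Ω
Z = 74.00 − j45.47 Ω
|Z| = √(74.00² + 45.47²) = 86.85 Ω

86.85 Ω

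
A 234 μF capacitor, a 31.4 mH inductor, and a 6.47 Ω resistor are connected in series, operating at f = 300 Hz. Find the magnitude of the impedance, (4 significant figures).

ω = 2πf = 1885 rad/s
X_L = ωL = 59.19 Ω
X_C = 1/(ωC) = 2.267 Ω
Net reactance X = X_L − X_C = 56.92 Ω
Z = 6.470 + j56.92 Ω
|Z| = √(6.470² + 56.92²) = 57.29 Ω

57.29 Ω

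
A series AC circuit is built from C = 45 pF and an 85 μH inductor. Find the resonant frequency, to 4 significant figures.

2.573 MHz

ω₀ = 1/√(LC) = 1/√(8.5e-05 × 4.5e-11) = 1.617e+07 rad/s
f₀ = ω₀/(2π) = 2.573 MHz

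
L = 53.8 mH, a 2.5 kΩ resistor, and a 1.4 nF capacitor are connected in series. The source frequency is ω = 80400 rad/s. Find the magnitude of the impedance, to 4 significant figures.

X_L = ωL = 4326 Ω
X_C = 1/(ωC) = 8884 Ω
Net reactance X = X_L − X_C = -4559 Ω
Z = 2500 − j4559 Ω
|Z| = √(2500² + 4559²) = 5199 Ω

5199 Ω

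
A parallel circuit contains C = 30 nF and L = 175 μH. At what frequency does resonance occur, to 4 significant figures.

69.46 kHz

ω₀ = 1/√(LC) = 1/√(0.000175 × 3e-08) = 436400 rad/s
f₀ = ω₀/(2π) = 69.46 kHz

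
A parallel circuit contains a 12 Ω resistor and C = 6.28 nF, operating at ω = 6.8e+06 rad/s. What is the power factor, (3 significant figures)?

0.890

X_C = 1/(ωC) = 23.4 Ω
Parallel: admittances add. Y = 1/R + jωC
Y = (0.0833 + j0.0427) S
|Y| = 0.0936 S → |Z| = 1/|Y| = 10.7 Ω, ∠Z = −∠Y = -27.1°
cos φ = cos(-27.1°) = 0.890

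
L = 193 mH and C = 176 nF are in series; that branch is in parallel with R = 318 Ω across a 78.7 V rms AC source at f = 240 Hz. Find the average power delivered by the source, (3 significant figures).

ω = 2πf = 1508 rad/s
X_L = ωL = 291 Ω
X_C = 1/(ωC) = 3770 Ω
Branch 1: Z₁ = R = 318 Ω
Branch 2 (series LC): Z₂ = j(X_L − X_C) = −j3480 Ω
Parallel: Z = Z₁Z₂/(Z₁+Z₂), |Z| = 317 Ω, ∠Z = -5.23°
I = V/|Z| = 249 mA
P = VI cos φ = 78.7 × 0.249 × cos(-5.23°) = 19.5 W

19.5 W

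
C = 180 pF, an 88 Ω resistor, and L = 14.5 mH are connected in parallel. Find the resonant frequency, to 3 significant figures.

ω₀ = 1/√(LC) = 1/√(0.0145 × 1.8e-10) = 619000 rad/s
f₀ = ω₀/(2π) = 98.5 kHz

98.5 kHz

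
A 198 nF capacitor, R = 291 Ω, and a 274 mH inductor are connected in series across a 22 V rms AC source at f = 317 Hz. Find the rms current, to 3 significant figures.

10.9 mA

ω = 2πf = 1992 rad/s
X_L = ωL = 546 Ω
X_C = 1/(ωC) = 2540 Ω
Net reactance X = X_L − X_C = -1990 Ω
Z = 291 − j1990 Ω
|Z| = √(291² + 1990²) = 2010 Ω
I = V/|Z| = 22/2010 = 10.9 mA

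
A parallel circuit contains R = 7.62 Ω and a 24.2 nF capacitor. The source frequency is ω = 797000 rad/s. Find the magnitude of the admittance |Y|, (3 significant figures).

133 mS

X_C = 1/(ωC) = 51.8 Ω
Parallel: admittances add. Y = 1/R + jωC
Y = (0.131 + j0.0193) S
|Y| = 0.133 S → |Z| = 1/|Y| = 7.54 Ω, ∠Z = −∠Y = -8.36°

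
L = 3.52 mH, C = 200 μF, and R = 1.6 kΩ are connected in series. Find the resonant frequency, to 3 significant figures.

ω₀ = 1/√(LC) = 1/√(0.00352 × 0.0002) = 1192 rad/s
f₀ = ω₀/(2π) = 190 Hz

190 Hz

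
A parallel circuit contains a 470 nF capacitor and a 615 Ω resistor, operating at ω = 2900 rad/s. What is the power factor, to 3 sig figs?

X_C = 1/(ωC) = 734 Ω
Parallel: admittances add. Y = 1/R + jωC
Y = (0.00163 + j0.00136) S
|Y| = 0.00212 S → |Z| = 1/|Y| = 471 Ω, ∠Z = −∠Y = -40.0°
cos φ = cos(-40.0°) = 0.766

0.766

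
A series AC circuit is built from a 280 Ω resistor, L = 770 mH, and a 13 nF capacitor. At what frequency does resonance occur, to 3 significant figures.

1.59 kHz

ω₀ = 1/√(LC) = 1/√(0.77 × 1.3e-08) = 9995 rad/s
f₀ = ω₀/(2π) = 1.59 kHz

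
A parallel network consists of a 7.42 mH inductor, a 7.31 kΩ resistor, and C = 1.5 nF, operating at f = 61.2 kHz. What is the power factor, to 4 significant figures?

0.5173

ω = 2πf = 384500 rad/s
X_L = ωL = 2853 Ω
X_C = 1/(ωC) = 1734 Ω
Parallel: admittances add. Y = 1/R + 1/(jωL) + jωC
Y = (0.0001368 + j0.0002263) S
|Y| = 0.0002644 S → |Z| = 1/|Y| = 3781 Ω, ∠Z = −∠Y = -58.85°
cos φ = cos(-58.85°) = 0.5173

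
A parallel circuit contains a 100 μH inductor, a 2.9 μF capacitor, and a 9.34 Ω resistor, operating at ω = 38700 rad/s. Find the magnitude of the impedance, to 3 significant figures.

X_L = ωL = 3.87 Ω
X_C = 1/(ωC) = 8.91 Ω
Parallel: admittances add. Y = 1/R + 1/(jωL) + jωC
Y = (0.107 − j0.146) S
|Y| = 0.181 S → |Z| = 1/|Y| = 5.52 Ω, ∠Z = −∠Y = 53.8°

5.52 Ω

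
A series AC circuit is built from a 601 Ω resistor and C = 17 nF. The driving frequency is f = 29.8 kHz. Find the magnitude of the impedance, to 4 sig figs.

ω = 2πf = 187200 rad/s
X_C = 1/(ωC) = 314.2 Ω
Z = 601.0 − j314.2 Ω
|Z| = √(601.0² + 314.2²) = 678.2 Ω

678.2 Ω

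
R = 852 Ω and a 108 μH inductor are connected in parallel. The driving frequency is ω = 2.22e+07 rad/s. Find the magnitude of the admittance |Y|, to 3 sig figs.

1.25 mS

X_L = ωL = 2400 Ω
Parallel: admittances add. Y = 1/R + 1/(jωL)
Y = (0.00117 − j0.000417) S
|Y| = 0.00125 S → |Z| = 1/|Y| = 803 Ω, ∠Z = −∠Y = 19.6°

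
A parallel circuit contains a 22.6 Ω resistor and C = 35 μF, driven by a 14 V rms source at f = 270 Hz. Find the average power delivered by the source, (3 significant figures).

8.67 W

ω = 2πf = 1696 rad/s
X_C = 1/(ωC) = 16.8 Ω
Parallel: admittances add. Y = 1/R + jωC
Y = (0.0442 + j0.0594) S
|Y| = 0.0740 S → |Z| = 1/|Y| = 13.5 Ω, ∠Z = −∠Y = -53.3°
I = V/|Z| = 1.04 A
P = VI cos φ = 14 × 1.04 × cos(-53.3°) = 8.67 W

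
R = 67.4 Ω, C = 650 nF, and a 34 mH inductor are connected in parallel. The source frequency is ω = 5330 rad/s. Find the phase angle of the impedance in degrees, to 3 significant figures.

X_L = ωL = 181 Ω
X_C = 1/(ωC) = 289 Ω
Parallel: admittances add. Y = 1/R + 1/(jωL) + jωC
Y = (0.0148 − j0.00205) S
|Y| = 0.0150 S → |Z| = 1/|Y| = 66.8 Ω, ∠Z = −∠Y = 7.88°

7.88°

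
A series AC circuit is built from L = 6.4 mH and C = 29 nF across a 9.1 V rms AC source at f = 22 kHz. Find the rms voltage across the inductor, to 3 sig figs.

ω = 2πf = 138200 rad/s
X_L = ωL = 885 Ω
X_C = 1/(ωC) = 249 Ω
Net reactance X = X_L − X_C = 635 Ω
Z = j635 Ω
|Z| = √(0² + 635²) = 635 Ω
I = V/|Z| = 14.3 mA
V_L = I·|Z_L| = 0.0143 × 885 = 12.7 V

12.7 V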